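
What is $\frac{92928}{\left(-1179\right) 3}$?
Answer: $- \frac{30976}{1179} \approx -26.273$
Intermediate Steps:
$\frac{92928}{\left(-1179\right) 3} = \frac{92928}{-3537} = 92928 \left(- \frac{1}{3537}\right) = - \frac{30976}{1179}$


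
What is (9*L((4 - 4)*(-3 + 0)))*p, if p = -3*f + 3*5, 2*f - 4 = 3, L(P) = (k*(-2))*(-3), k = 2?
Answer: 486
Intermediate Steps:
L(P) = 12 (L(P) = (2*(-2))*(-3) = -4*(-3) = 12)
f = 7/2 (f = 2 + (½)*3 = 2 + 3/2 = 7/2 ≈ 3.5000)
p = 9/2 (p = -3*7/2 + 3*5 = -21/2 + 15 = 9/2 ≈ 4.5000)
(9*L((4 - 4)*(-3 + 0)))*p = (9*12)*(9/2) = 108*(9/2) = 486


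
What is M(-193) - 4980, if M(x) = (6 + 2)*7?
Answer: -4924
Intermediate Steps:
M(x) = 56 (M(x) = 8*7 = 56)
M(-193) - 4980 = 56 - 4980 = -4924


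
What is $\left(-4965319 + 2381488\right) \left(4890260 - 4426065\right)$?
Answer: $-1199401431045$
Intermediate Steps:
$\left(-4965319 + 2381488\right) \left(4890260 - 4426065\right) = \left(-2583831\right) 464195 = -1199401431045$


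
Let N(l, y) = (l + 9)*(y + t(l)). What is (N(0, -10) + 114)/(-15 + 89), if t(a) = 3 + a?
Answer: 51/74 ≈ 0.68919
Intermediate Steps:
N(l, y) = (9 + l)*(3 + l + y) (N(l, y) = (l + 9)*(y + (3 + l)) = (9 + l)*(3 + l + y))
(N(0, -10) + 114)/(-15 + 89) = ((27 + 0² + 9*(-10) + 12*0 + 0*(-10)) + 114)/(-15 + 89) = ((27 + 0 - 90 + 0 + 0) + 114)/74 = (-63 + 114)/74 = (1/74)*51 = 51/74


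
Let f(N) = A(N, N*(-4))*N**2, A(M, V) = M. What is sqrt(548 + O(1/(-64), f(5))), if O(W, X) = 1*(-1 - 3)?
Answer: 4*sqrt(34) ≈ 23.324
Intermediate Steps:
f(N) = N**3 (f(N) = N*N**2 = N**3)
O(W, X) = -4 (O(W, X) = 1*(-4) = -4)
sqrt(548 + O(1/(-64), f(5))) = sqrt(548 - 4) = sqrt(544) = 4*sqrt(34)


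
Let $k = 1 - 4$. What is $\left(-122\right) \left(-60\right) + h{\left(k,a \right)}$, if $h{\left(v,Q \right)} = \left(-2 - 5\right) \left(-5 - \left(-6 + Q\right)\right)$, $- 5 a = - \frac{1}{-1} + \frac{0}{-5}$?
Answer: $\frac{36558}{5} \approx 7311.6$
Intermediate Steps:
$k = -3$ ($k = 1 - 4 = -3$)
$a = - \frac{1}{5}$ ($a = - \frac{- \frac{1}{-1} + \frac{0}{-5}}{5} = - \frac{\left(-1\right) \left(-1\right) + 0 \left(- \frac{1}{5}\right)}{5} = - \frac{1 + 0}{5} = \left(- \frac{1}{5}\right) 1 = - \frac{1}{5} \approx -0.2$)
$h{\left(v,Q \right)} = -7 + 7 Q$ ($h{\left(v,Q \right)} = - 7 \left(1 - Q\right) = -7 + 7 Q$)
$\left(-122\right) \left(-60\right) + h{\left(k,a \right)} = \left(-122\right) \left(-60\right) + \left(-7 + 7 \left(- \frac{1}{5}\right)\right) = 7320 - \frac{42}{5} = \frac{36558}{5}$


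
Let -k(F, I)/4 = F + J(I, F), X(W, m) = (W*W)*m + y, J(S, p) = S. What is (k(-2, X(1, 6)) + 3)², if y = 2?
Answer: 441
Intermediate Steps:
X(W, m) = 2 + m*W² (X(W, m) = (W*W)*m + 2 = W²*m + 2 = m*W² + 2 = 2 + m*W²)
k(F, I) = -4*F - 4*I (k(F, I) = -4*(F + I) = -4*F - 4*I)
(k(-2, X(1, 6)) + 3)² = ((-4*(-2) - 4*(2 + 6*1²)) + 3)² = ((8 - 4*(2 + 6*1)) + 3)² = ((8 - 4*(2 + 6)) + 3)² = ((8 - 4*8) + 3)² = ((8 - 32) + 3)² = (-24 + 3)² = (-21)² = 441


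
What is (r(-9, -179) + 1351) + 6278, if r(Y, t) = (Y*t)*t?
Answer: -280740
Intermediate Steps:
r(Y, t) = Y*t²
(r(-9, -179) + 1351) + 6278 = (-9*(-179)² + 1351) + 6278 = (-9*32041 + 1351) + 6278 = (-288369 + 1351) + 6278 = -287018 + 6278 = -280740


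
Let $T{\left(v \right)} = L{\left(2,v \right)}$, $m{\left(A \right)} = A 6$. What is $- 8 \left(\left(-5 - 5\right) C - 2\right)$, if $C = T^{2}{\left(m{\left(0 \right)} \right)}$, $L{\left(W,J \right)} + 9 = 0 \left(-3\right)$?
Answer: $6496$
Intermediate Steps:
$L{\left(W,J \right)} = -9$ ($L{\left(W,J \right)} = -9 + 0 \left(-3\right) = -9 + 0 = -9$)
$m{\left(A \right)} = 6 A$
$T{\left(v \right)} = -9$
$C = 81$ ($C = \left(-9\right)^{2} = 81$)
$- 8 \left(\left(-5 - 5\right) C - 2\right) = - 8 \left(\left(-5 - 5\right) 81 - 2\right) = - 8 \left(\left(-10\right) 81 - 2\right) = - 8 \left(-810 - 2\right) = \left(-8\right) \left(-812\right) = 6496$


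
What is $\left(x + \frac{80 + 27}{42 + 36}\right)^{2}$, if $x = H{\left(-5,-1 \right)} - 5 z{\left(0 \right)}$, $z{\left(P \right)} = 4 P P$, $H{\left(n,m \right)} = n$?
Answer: $\frac{80089}{6084} \approx 13.164$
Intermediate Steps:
$z{\left(P \right)} = 4 P^{2}$
$x = -5$ ($x = -5 - 5 \cdot 4 \cdot 0^{2} = -5 - 5 \cdot 4 \cdot 0 = -5 - 0 = -5 + 0 = -5$)
$\left(x + \frac{80 + 27}{42 + 36}\right)^{2} = \left(-5 + \frac{80 + 27}{42 + 36}\right)^{2} = \left(-5 + \frac{107}{78}\right)^{2} = \left(- \frac{283}{78}\right)^{2} = \frac{80089}{6084}$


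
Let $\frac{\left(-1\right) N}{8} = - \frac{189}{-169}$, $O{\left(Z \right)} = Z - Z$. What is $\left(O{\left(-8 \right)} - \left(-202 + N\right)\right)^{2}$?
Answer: $\frac{1270922500}{28561} \approx 44499.0$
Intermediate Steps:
$O{\left(Z \right)} = 0$
$N = - \frac{1512}{169}$ ($N = - 8 \left(- \frac{189}{-169}\right) = - 8 \left(\left(-189\right) \left(- \frac{1}{169}\right)\right) = \left(-8\right) \frac{189}{169} = - \frac{1512}{169} \approx -8.9467$)
$\left(O{\left(-8 \right)} - \left(-202 + N\right)\right)^{2} = \left(0 + \left(202 - - \frac{1512}{169}\right)\right)^{2} = \left(0 + \left(202 + \frac{1512}{169}\right)\right)^{2} = \left(0 + \frac{35650}{169}\right)^{2} = \left(\frac{35650}{169}\right)^{2} = \frac{1270922500}{28561}$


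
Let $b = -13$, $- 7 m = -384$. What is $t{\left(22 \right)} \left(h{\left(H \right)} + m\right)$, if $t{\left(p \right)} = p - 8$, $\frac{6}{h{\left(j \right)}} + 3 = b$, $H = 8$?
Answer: $\frac{3051}{4} \approx 762.75$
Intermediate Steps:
$m = \frac{384}{7}$ ($m = \left(- \frac{1}{7}\right) \left(-384\right) = \frac{384}{7} \approx 54.857$)
$h{\left(j \right)} = - \frac{3}{8}$ ($h{\left(j \right)} = \frac{6}{-3 - 13} = \frac{6}{-16} = 6 \left(- \frac{1}{16}\right) = - \frac{3}{8}$)
$t{\left(p \right)} = -8 + p$
$t{\left(22 \right)} \left(h{\left(H \right)} + m\right) = \left(-8 + 22\right) \left(- \frac{3}{8} + \frac{384}{7}\right) = 14 \cdot \frac{3051}{56} = \frac{3051}{4}$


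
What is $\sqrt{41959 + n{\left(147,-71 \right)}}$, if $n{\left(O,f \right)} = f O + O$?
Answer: $\sqrt{31669} \approx 177.96$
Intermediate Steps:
$n{\left(O,f \right)} = O + O f$ ($n{\left(O,f \right)} = O f + O = O + O f$)
$\sqrt{41959 + n{\left(147,-71 \right)}} = \sqrt{41959 + 147 \left(1 - 71\right)} = \sqrt{41959 + 147 \left(-70\right)} = \sqrt{41959 - 10290} = \sqrt{31669}$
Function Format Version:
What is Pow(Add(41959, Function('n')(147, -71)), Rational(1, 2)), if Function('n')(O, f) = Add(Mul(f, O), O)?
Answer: Pow(31669, Rational(1, 2)) ≈ 177.96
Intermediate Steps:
Function('n')(O, f) = Add(O, Mul(O, f)) (Function('n')(O, f) = Add(Mul(O, f), O) = Add(O, Mul(O, f)))
Pow(Add(41959, Function('n')(147, -71)), Rational(1, 2)) = Pow(Add(41959, Mul(147, Add(1, -71))), Rational(1, 2)) = Pow(Add(41959, Mul(147, -70)), Rational(1, 2)) = Pow(Add(41959, -10290), Rational(1, 2)) = Pow(31669, Rational(1, 2))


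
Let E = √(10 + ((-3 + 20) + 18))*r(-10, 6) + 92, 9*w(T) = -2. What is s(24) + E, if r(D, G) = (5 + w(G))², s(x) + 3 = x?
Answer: 113 + 1849*√5/27 ≈ 266.13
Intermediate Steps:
w(T) = -2/9 (w(T) = (⅑)*(-2) = -2/9)
s(x) = -3 + x
r(D, G) = 1849/81 (r(D, G) = (5 - 2/9)² = (43/9)² = 1849/81)
E = 92 + 1849*√5/27 (E = √(10 + ((-3 + 20) + 18))*(1849/81) + 92 = √(10 + (17 + 18))*(1849/81) + 92 = √(10 + 35)*(1849/81) + 92 = √45*(1849/81) + 92 = (3*√5)*(1849/81) + 92 = 1849*√5/27 + 92 = 92 + 1849*√5/27 ≈ 245.13)
s(24) + E = (-3 + 24) + (92 + 1849*√5/27) = 21 + (92 + 1849*√5/27) = 113 + 1849*√5/27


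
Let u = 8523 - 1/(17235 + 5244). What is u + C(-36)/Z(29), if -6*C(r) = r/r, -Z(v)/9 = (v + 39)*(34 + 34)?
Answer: 15946295371205/1870972128 ≈ 8523.0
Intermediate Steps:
Z(v) = -23868 - 612*v (Z(v) = -9*(v + 39)*(34 + 34) = -9*(39 + v)*68 = -9*(2652 + 68*v) = -23868 - 612*v)
C(r) = -1/6 (C(r) = -r/(6*r) = -1/6*1 = -1/6)
u = 191588516/22479 (u = 8523 - 1/22479 = 191588516/22479 ≈ 8523.0)
u + C(-36)/Z(29) = 191588516/22479 - 1/(6*(-23868 - 612*29)) = 191588516/22479 - 1/(6*(-23868 - 17748)) = 191588516/22479 - 1/6/(-41616) = 191588516/22479 - 1/6*(-1/41616) = 191588516/22479 + 1/249696 = 15946295371205/1870972128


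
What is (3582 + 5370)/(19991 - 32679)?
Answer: -1119/1586 ≈ -0.70555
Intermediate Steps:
(3582 + 5370)/(19991 - 32679) = 8952/(-12688) = 8952*(-1/12688) = -1119/1586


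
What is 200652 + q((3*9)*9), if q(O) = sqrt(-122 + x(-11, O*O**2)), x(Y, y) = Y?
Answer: 200652 + I*sqrt(133) ≈ 2.0065e+5 + 11.533*I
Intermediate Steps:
q(O) = I*sqrt(133) (q(O) = sqrt(-122 - 11) = sqrt(-133) = I*sqrt(133))
200652 + q((3*9)*9) = 200652 + I*sqrt(133)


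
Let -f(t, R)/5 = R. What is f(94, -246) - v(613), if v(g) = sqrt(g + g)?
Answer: 1230 - sqrt(1226) ≈ 1195.0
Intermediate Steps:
f(t, R) = -5*R
v(g) = sqrt(2)*sqrt(g) (v(g) = sqrt(2*g) = sqrt(2)*sqrt(g))
f(94, -246) - v(613) = -5*(-246) - sqrt(2)*sqrt(613) = 1230 - sqrt(1226)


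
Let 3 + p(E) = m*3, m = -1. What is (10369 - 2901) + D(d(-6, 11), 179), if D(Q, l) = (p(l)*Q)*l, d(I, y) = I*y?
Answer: 78352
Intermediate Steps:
p(E) = -6 (p(E) = -3 - 1*3 = -3 - 3 = -6)
D(Q, l) = -6*Q*l (D(Q, l) = (-6*Q)*l = -6*Q*l)
(10369 - 2901) + D(d(-6, 11), 179) = (10369 - 2901) - 6*(-6*11)*179 = 7468 - 6*(-66)*179 = 7468 + 70884 = 78352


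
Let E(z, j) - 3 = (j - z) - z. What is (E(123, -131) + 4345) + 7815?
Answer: 11786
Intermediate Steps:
E(z, j) = 3 + j - 2*z (E(z, j) = 3 + ((j - z) - z) = 3 + (j - 2*z) = 3 + j - 2*z)
(E(123, -131) + 4345) + 7815 = ((3 - 131 - 2*123) + 4345) + 7815 = ((3 - 131 - 246) + 4345) + 7815 = (-374 + 4345) + 7815 = 3971 + 7815 = 11786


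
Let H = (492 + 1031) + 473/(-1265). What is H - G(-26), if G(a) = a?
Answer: 178092/115 ≈ 1548.6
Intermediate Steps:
H = 175102/115 (H = 1523 + 473*(-1/1265) = 1523 - 43/115 = 175102/115 ≈ 1522.6)
H - G(-26) = 175102/115 - 1*(-26) = 175102/115 + 26 = 178092/115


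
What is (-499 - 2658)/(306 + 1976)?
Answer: -451/326 ≈ -1.3834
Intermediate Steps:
(-499 - 2658)/(306 + 1976) = -3157/2282 = -3157*1/2282 = -451/326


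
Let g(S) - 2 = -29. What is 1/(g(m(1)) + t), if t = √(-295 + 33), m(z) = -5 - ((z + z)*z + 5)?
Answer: -27/991 - I*√262/991 ≈ -0.027245 - 0.016333*I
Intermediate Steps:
m(z) = -10 - 2*z² (m(z) = -5 - ((2*z)*z + 5) = -5 - (2*z² + 5) = -5 - (5 + 2*z²) = -5 + (-5 - 2*z²) = -10 - 2*z²)
g(S) = -27 (g(S) = 2 - 29 = -27)
t = I*√262 (t = √(-262) = I*√262 ≈ 16.186*I)
1/(g(m(1)) + t) = 1/(-27 + I*√262)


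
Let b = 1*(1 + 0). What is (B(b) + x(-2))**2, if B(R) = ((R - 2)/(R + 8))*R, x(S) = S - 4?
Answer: 3025/81 ≈ 37.346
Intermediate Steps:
x(S) = -4 + S
b = 1 (b = 1*1 = 1)
B(R) = R*(-2 + R)/(8 + R) (B(R) = ((-2 + R)/(8 + R))*R = R*(-2 + R)/(8 + R))
(B(b) + x(-2))**2 = (1*(-2 + 1)/(8 + 1) + (-4 - 2))**2 = (1*(-1)/9 - 6)**2 = (1*(1/9)*(-1) - 6)**2 = (-1/9 - 6)**2 = (-55/9)**2 = 3025/81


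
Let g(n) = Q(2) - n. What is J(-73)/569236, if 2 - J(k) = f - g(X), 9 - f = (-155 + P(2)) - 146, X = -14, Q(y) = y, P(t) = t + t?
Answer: -72/142309 ≈ -0.00050594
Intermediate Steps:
P(t) = 2*t
g(n) = 2 - n
f = 306 (f = 9 - ((-155 + 2*2) - 146) = 9 - ((-155 + 4) - 146) = 9 - (-151 - 146) = 9 - 1*(-297) = 9 + 297 = 306)
J(k) = -288 (J(k) = 2 - (306 - (2 - 1*(-14))) = 2 - (306 - (2 + 14)) = 2 - (306 - 1*16) = 2 - (306 - 16) = 2 - 1*290 = 2 - 290 = -288)
J(-73)/569236 = -288/569236 = -288*1/569236 = -72/142309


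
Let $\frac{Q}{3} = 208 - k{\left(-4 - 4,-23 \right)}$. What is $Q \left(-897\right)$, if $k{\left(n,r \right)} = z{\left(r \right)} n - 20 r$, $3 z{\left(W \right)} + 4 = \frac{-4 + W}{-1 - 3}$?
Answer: $658398$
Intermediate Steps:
$z{\left(W \right)} = -1 - \frac{W}{12}$ ($z{\left(W \right)} = - \frac{4}{3} + \frac{\left(-4 + W\right) \frac{1}{-1 - 3}}{3} = - \frac{4}{3} + \frac{\left(-4 + W\right) \frac{1}{-4}}{3} = - \frac{4}{3} + \frac{\left(-4 + W\right) \left(- \frac{1}{4}\right)}{3} = - \frac{4}{3} + \frac{1 - \frac{W}{4}}{3} = - \frac{4}{3} - \left(- \frac{1}{3} + \frac{W}{12}\right) = -1 - \frac{W}{12}$)
$k{\left(n,r \right)} = - 20 r + n \left(-1 - \frac{r}{12}\right)$ ($k{\left(n,r \right)} = \left(-1 - \frac{r}{12}\right) n - 20 r = n \left(-1 - \frac{r}{12}\right) - 20 r = - 20 r + n \left(-1 - \frac{r}{12}\right)$)
$Q = -734$ ($Q = 3 \left(208 - \left(\left(-20\right) \left(-23\right) - \frac{\left(-4 - 4\right) \left(12 - 23\right)}{12}\right)\right) = 3 \left(208 - \left(460 - \frac{1}{12} \left(-4 - 4\right) \left(-11\right)\right)\right) = 3 \left(208 - \left(460 - \left(- \frac{2}{3}\right) \left(-11\right)\right)\right) = 3 \left(208 - \left(460 - \frac{22}{3}\right)\right) = 3 \left(208 - \frac{1358}{3}\right) = 3 \left(- \frac{734}{3}\right) = -734$)
$Q \left(-897\right) = \left(-734\right) \left(-897\right) = 658398$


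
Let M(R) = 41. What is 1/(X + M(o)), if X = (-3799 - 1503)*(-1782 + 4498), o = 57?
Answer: -1/14400191 ≈ -6.9444e-8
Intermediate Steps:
X = -14400232 (X = -5302*2716 = -14400232)
1/(X + M(o)) = 1/(-14400232 + 41) = 1/(-14400191) = -1/14400191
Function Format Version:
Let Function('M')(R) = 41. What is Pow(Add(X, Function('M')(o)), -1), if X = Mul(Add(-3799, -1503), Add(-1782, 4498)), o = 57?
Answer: Rational(-1, 14400191) ≈ -6.9444e-8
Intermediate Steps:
X = -14400232 (X = Mul(-5302, 2716) = -14400232)
Pow(Add(X, Function('M')(o)), -1) = Pow(Add(-14400232, 41), -1) = Pow(-14400191, -1) = Rational(-1, 14400191)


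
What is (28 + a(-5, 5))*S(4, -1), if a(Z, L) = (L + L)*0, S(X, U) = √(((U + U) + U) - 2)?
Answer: 28*I*√5 ≈ 62.61*I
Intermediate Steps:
S(X, U) = √(-2 + 3*U) (S(X, U) = √((2*U + U) - 2) = √(3*U - 2) = √(-2 + 3*U))
a(Z, L) = 0 (a(Z, L) = (2*L)*0 = 0)
(28 + a(-5, 5))*S(4, -1) = (28 + 0)*√(-2 + 3*(-1)) = 28*√(-2 - 3) = 28*√(-5) = 28*(I*√5) = 28*I*√5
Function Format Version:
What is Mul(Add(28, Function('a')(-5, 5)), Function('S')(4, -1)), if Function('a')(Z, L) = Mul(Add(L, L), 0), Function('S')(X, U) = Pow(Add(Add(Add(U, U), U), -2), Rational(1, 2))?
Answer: Mul(28, I, Pow(5, Rational(1, 2))) ≈ Mul(62.610, I)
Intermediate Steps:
Function('S')(X, U) = Pow(Add(-2, Mul(3, U)), Rational(1, 2)) (Function('S')(X, U) = Pow(Add(Add(Mul(2, U), U), -2), Rational(1, 2)) = Pow(Add(Mul(3, U), -2), Rational(1, 2)) = Pow(Add(-2, Mul(3, U)), Rational(1, 2)))
Function('a')(Z, L) = 0 (Function('a')(Z, L) = Mul(Mul(2, L), 0) = 0)
Mul(Add(28, Function('a')(-5, 5)), Function('S')(4, -1)) = Mul(Add(28, 0), Pow(Add(-2, Mul(3, -1)), Rational(1, 2))) = Mul(28, Pow(Add(-2, -3), Rational(1, 2))) = Mul(28, Pow(-5, Rational(1, 2))) = Mul(28, Mul(I, Pow(5, Rational(1, 2)))) = Mul(28, I, Pow(5, Rational(1, 2)))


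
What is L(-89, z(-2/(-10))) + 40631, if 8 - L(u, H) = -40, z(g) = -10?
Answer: 40679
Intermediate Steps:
L(u, H) = 48 (L(u, H) = 8 - 1*(-40) = 8 + 40 = 48)
L(-89, z(-2/(-10))) + 40631 = 48 + 40631 = 40679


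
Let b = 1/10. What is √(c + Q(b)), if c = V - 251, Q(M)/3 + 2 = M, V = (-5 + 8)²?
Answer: I*√24770/10 ≈ 15.738*I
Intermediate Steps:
b = ⅒ ≈ 0.10000
V = 9 (V = 3² = 9)
Q(M) = -6 + 3*M
c = -242 (c = 9 - 251 = -242)
√(c + Q(b)) = √(-242 + (-6 + 3*(⅒))) = √(-242 + (-6 + 3/10)) = √(-242 - 57/10) = √(-2477/10) = I*√24770/10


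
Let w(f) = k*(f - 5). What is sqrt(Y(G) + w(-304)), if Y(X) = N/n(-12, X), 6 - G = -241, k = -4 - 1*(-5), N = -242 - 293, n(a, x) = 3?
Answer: I*sqrt(4386)/3 ≈ 22.076*I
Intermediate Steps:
N = -535
k = 1 (k = -4 + 5 = 1)
G = 247 (G = 6 - 1*(-241) = 6 + 241 = 247)
w(f) = -5 + f (w(f) = 1*(f - 5) = 1*(-5 + f) = -5 + f)
Y(X) = -535/3
sqrt(Y(G) + w(-304)) = sqrt(-535/3 + (-5 - 304)) = sqrt(-535/3 - 309) = sqrt(-1462/3) = I*sqrt(4386)/3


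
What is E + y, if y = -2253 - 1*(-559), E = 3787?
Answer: 2093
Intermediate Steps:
y = -1694 (y = -2253 + 559 = -1694)
E + y = 3787 - 1694 = 2093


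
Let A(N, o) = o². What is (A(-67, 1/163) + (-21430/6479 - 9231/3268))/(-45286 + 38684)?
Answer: 181564284551/195473169844744 ≈ 0.00092885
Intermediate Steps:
(A(-67, 1/163) + (-21430/6479 - 9231/3268))/(-45286 + 38684) = ((1/163)² + (-21430/6479 - 9231/3268))/(-45286 + 38684) = ((1/163)² + (-21430*1/6479 - 9231*1/3268))/(-6602) = (1/26569 + (-21430/6479 - 9231/3268))*(-1/6602) = (1/26569 - 6833731/1114388)*(-1/6602) = -181564284551/29608174772*(-1/6602) = 181564284551/195473169844744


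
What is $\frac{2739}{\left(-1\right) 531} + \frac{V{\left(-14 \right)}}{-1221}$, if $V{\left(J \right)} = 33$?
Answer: $- \frac{33958}{6549} \approx -5.1852$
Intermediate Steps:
$\frac{2739}{\left(-1\right) 531} + \frac{V{\left(-14 \right)}}{-1221} = \frac{2739}{\left(-1\right) 531} + \frac{33}{-1221} = \frac{2739}{-531} + 33 \left(- \frac{1}{1221}\right) = 2739 \left(- \frac{1}{531}\right) - \frac{1}{37} = - \frac{913}{177} - \frac{1}{37} = - \frac{33958}{6549}$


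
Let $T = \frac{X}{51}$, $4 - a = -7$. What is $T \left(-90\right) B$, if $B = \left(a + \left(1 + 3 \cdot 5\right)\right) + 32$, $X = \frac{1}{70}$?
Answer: $- \frac{177}{119} \approx -1.4874$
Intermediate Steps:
$a = 11$ ($a = 4 - -7 = 4 + 7 = 11$)
$X = \frac{1}{70} \approx 0.014286$
$B = 59$ ($B = \left(11 + \left(1 + 3 \cdot 5\right)\right) + 32 = \left(11 + \left(1 + 15\right)\right) + 32 = \left(11 + 16\right) + 32 = 27 + 32 = 59$)
$T = \frac{1}{3570}$ ($T = \frac{1}{70 \cdot 51} = \frac{1}{70} \cdot \frac{1}{51} = \frac{1}{3570} \approx 0.00028011$)
$T \left(-90\right) B = \frac{1}{3570} \left(-90\right) 59 = \left(- \frac{3}{119}\right) 59 = - \frac{177}{119}$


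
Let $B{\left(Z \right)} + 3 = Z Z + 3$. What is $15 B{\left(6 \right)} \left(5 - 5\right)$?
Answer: $0$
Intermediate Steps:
$B{\left(Z \right)} = Z^{2}$ ($B{\left(Z \right)} = -3 + \left(Z Z + 3\right) = -3 + \left(Z^{2} + 3\right) = -3 + \left(3 + Z^{2}\right) = Z^{2}$)
$15 B{\left(6 \right)} \left(5 - 5\right) = 15 \cdot 6^{2} \left(5 - 5\right) = 15 \cdot 36 \left(5 - 5\right) = 540 \cdot 0 = 0$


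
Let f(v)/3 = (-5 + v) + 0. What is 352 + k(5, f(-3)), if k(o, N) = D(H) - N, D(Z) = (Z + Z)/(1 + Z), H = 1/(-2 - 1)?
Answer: 375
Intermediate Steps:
H = -⅓ (H = 1/(-3) = -⅓ ≈ -0.33333)
D(Z) = 2*Z/(1 + Z) (D(Z) = (2*Z)/(1 + Z) = 2*Z/(1 + Z))
f(v) = -15 + 3*v (f(v) = 3*((-5 + v) + 0) = 3*(-5 + v) = -15 + 3*v)
k(o, N) = -1 - N (k(o, N) = 2*(-⅓)/(1 - ⅓) - N = 2*(-⅓)/(⅔) - N = 2*(-⅓)*(3/2) - N = -1 - N)
352 + k(5, f(-3)) = 352 + (-1 - (-15 + 3*(-3))) = 352 + (-1 - (-15 - 9)) = 352 + (-1 - 1*(-24)) = 352 + (-1 + 24) = 352 + 23 = 375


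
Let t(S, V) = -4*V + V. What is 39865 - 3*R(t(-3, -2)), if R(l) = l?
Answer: 39847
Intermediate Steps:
t(S, V) = -3*V
39865 - 3*R(t(-3, -2)) = 39865 - 3*(-3*(-2)) = 39865 - 3*6 = 39865 - 1*18 = 39865 - 18 = 39847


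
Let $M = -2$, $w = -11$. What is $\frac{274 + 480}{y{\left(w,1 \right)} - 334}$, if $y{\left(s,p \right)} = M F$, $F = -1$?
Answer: $- \frac{377}{166} \approx -2.2711$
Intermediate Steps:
$y{\left(s,p \right)} = 2$ ($y{\left(s,p \right)} = \left(-2\right) \left(-1\right) = 2$)
$\frac{274 + 480}{y{\left(w,1 \right)} - 334} = \frac{274 + 480}{2 - 334} = \frac{754}{-332} = 754 \left(- \frac{1}{332}\right) = - \frac{377}{166}$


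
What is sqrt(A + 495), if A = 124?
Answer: sqrt(619) ≈ 24.880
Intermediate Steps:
sqrt(A + 495) = sqrt(124 + 495) = sqrt(619)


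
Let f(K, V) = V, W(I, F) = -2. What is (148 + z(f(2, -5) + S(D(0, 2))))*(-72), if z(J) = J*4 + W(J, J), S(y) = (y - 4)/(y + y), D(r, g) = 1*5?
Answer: -45504/5 ≈ -9100.8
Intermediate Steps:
D(r, g) = 5
S(y) = (-4 + y)/(2*y) (S(y) = (-4 + y)/((2*y)) = (-4 + y)*(1/(2*y)) = (-4 + y)/(2*y))
z(J) = -2 + 4*J (z(J) = J*4 - 2 = 4*J - 2 = -2 + 4*J)
(148 + z(f(2, -5) + S(D(0, 2))))*(-72) = (148 + (-2 + 4*(-5 + (1/2)*(-4 + 5)/5)))*(-72) = (148 + (-2 + 4*(-5 + (1/2)*(1/5)*1)))*(-72) = (148 + (-2 + 4*(-5 + 1/10)))*(-72) = (148 + (-2 + 4*(-49/10)))*(-72) = (148 + (-2 - 98/5))*(-72) = (148 - 108/5)*(-72) = (632/5)*(-72) = -45504/5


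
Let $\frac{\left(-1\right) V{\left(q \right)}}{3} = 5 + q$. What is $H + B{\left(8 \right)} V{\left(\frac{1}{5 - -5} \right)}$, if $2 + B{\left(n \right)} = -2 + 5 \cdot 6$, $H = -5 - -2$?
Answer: $- \frac{2004}{5} \approx -400.8$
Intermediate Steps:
$V{\left(q \right)} = -15 - 3 q$ ($V{\left(q \right)} = - 3 \left(5 + q\right) = -15 - 3 q$)
$H = -3$ ($H = -5 + 2 = -3$)
$B{\left(n \right)} = 26$ ($B{\left(n \right)} = -2 + \left(-2 + 5 \cdot 6\right) = -2 + \left(-2 + 30\right) = -2 + 28 = 26$)
$H + B{\left(8 \right)} V{\left(\frac{1}{5 - -5} \right)} = -3 + 26 \left(-15 - \frac{3}{5 - -5}\right) = -3 + 26 \left(-15 - \frac{3}{5 + 5}\right) = -3 + 26 \left(-15 - \frac{3}{10}\right) = -3 + 26 \left(- \frac{153}{10}\right) = -3 - \frac{1989}{5} = - \frac{2004}{5}$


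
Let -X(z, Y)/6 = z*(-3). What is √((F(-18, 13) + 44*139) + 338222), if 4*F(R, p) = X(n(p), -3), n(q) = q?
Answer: 7*√28114/2 ≈ 586.85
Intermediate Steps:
X(z, Y) = 18*z (X(z, Y) = -6*z*(-3) = -(-18)*z = 18*z)
F(R, p) = 9*p/2 (F(R, p) = (18*p)/4 = 9*p/2)
√((F(-18, 13) + 44*139) + 338222) = √(((9/2)*13 + 44*139) + 338222) = √((117/2 + 6116) + 338222) = √(12349/2 + 338222) = √(688793/2) = 7*√28114/2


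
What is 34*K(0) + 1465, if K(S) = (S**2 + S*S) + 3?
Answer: 1567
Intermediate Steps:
K(S) = 3 + 2*S**2 (K(S) = (S**2 + S**2) + 3 = 2*S**2 + 3 = 3 + 2*S**2)
34*K(0) + 1465 = 34*(3 + 2*0**2) + 1465 = 34*(3 + 2*0) + 1465 = 34*(3 + 0) + 1465 = 34*3 + 1465 = 102 + 1465 = 1567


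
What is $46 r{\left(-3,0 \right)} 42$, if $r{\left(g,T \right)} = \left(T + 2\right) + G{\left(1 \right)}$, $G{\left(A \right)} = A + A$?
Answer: $7728$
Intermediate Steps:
$G{\left(A \right)} = 2 A$
$r{\left(g,T \right)} = 4 + T$ ($r{\left(g,T \right)} = \left(T + 2\right) + 2 \cdot 1 = \left(2 + T\right) + 2 = 4 + T$)
$46 r{\left(-3,0 \right)} 42 = 46 \left(4 + 0\right) 42 = 46 \cdot 4 \cdot 42 = 184 \cdot 42 = 7728$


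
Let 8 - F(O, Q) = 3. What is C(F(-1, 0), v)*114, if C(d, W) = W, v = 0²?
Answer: 0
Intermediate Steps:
F(O, Q) = 5 (F(O, Q) = 8 - 1*3 = 8 - 3 = 5)
v = 0
C(F(-1, 0), v)*114 = 0*114 = 0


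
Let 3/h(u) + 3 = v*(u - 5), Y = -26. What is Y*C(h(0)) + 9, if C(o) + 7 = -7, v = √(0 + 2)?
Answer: 373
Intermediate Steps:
v = √2 ≈ 1.4142
h(u) = 3/(-3 + √2*(-5 + u)) (h(u) = 3/(-3 + √2*(u - 5)) = 3/(-3 + √2*(-5 + u)))
C(o) = -14 (C(o) = -7 - 7 = -14)
Y*C(h(0)) + 9 = -26*(-14) + 9 = 364 + 9 = 373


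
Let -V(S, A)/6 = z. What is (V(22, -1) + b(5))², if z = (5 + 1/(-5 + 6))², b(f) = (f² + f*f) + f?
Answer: 25921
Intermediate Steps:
b(f) = f + 2*f² (b(f) = (f² + f²) + f = 2*f² + f = f + 2*f²)
z = 36 (z = (5 + 1/1)² = (5 + 1)² = 6² = 36)
V(S, A) = -216 (V(S, A) = -6*36 = -216)
(V(22, -1) + b(5))² = (-216 + 5*(1 + 2*5))² = (-216 + 5*(1 + 10))² = (-216 + 5*11)² = (-216 + 55)² = (-161)² = 25921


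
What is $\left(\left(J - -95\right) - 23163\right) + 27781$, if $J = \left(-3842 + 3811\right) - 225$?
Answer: $4457$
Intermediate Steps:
$J = -256$ ($J = -31 - 225 = -256$)
$\left(\left(J - -95\right) - 23163\right) + 27781 = \left(\left(-256 - -95\right) - 23163\right) + 27781 = \left(\left(-256 + 95\right) - 23163\right) + 27781 = \left(-161 - 23163\right) + 27781 = -23324 + 27781 = 4457$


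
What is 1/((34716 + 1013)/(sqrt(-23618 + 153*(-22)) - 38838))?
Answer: -38838/35729 + 2*I*sqrt(6746)/35729 ≈ -1.087 + 0.0045976*I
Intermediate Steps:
1/((34716 + 1013)/(sqrt(-23618 + 153*(-22)) - 38838)) = 1/(35729/(sqrt(-23618 - 3366) - 38838)) = 1/(35729/(sqrt(-26984) - 38838)) = 1/(35729/(2*I*sqrt(6746) - 38838)) = 1/(35729/(-38838 + 2*I*sqrt(6746))) = -38838/35729 + 2*I*sqrt(6746)/35729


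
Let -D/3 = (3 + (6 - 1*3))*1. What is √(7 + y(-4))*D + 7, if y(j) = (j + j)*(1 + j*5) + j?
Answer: 7 - 18*√155 ≈ -217.10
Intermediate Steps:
D = -18 (D = -3*(3 + (6 - 1*3)) = -3*(3 + (6 - 3)) = -3*(3 + 3) = -18 ≈ -18.000)
y(j) = j + 2*j*(1 + 5*j) (y(j) = (2*j)*(1 + 5*j) + j = 2*j*(1 + 5*j) + j = j + 2*j*(1 + 5*j))
√(7 + y(-4))*D + 7 = √(7 - 4*(3 + 10*(-4)))*(-18) + 7 = √(7 - 4*(3 - 40))*(-18) + 7 = √(7 - 4*(-37))*(-18) + 7 = √(7 + 148)*(-18) + 7 = √155*(-18) + 7 = -18*√155 + 7 = 7 - 18*√155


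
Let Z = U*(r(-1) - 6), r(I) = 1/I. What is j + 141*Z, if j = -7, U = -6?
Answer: 5915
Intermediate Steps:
r(I) = 1/I
Z = 42 (Z = -6*(1/(-1) - 6) = -6*(-1 - 6) = -6*(-7) = 42)
j + 141*Z = -7 + 141*42 = -7 + 5922 = 5915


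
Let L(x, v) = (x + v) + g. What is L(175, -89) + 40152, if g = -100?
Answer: 40138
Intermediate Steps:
L(x, v) = -100 + v + x (L(x, v) = (x + v) - 100 = (v + x) - 100 = -100 + v + x)
L(175, -89) + 40152 = (-100 - 89 + 175) + 40152 = -14 + 40152 = 40138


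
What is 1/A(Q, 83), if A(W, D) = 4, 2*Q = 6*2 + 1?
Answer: 1/4 ≈ 0.25000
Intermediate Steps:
Q = 13/2 (Q = (6*2 + 1)/2 = (12 + 1)/2 = (1/2)*13 = 13/2 ≈ 6.5000)
1/A(Q, 83) = 1/4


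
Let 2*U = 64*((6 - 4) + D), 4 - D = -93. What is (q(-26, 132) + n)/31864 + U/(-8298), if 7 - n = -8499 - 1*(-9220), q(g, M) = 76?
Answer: -2951091/7344652 ≈ -0.40180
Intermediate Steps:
D = 97 (D = 4 - 1*(-93) = 4 + 93 = 97)
n = -714 (n = 7 - (-8499 - 1*(-9220)) = 7 - (-8499 + 9220) = 7 - 1*721 = 7 - 721 = -714)
U = 3168 (U = (64*((6 - 4) + 97))/2 = (64*(2 + 97))/2 = (64*99)/2 = (½)*6336 = 3168)
(q(-26, 132) + n)/31864 + U/(-8298) = (76 - 714)/31864 + 3168/(-8298) = -638*1/31864 + 3168*(-1/8298) = -319/15932 - 176/461 = -2951091/7344652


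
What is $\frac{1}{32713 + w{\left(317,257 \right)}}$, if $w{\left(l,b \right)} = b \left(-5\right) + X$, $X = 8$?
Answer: $\frac{1}{31436} \approx 3.1811 \cdot 10^{-5}$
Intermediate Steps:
$w{\left(l,b \right)} = 8 - 5 b$ ($w{\left(l,b \right)} = b \left(-5\right) + 8 = - 5 b + 8 = 8 - 5 b$)
$\frac{1}{32713 + w{\left(317,257 \right)}} = \frac{1}{32713 + \left(8 - 1285\right)} = \frac{1}{32713 - 1277} = \frac{1}{31436}$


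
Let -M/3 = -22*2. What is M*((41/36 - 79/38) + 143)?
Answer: 1068859/57 ≈ 18752.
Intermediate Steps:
M = 132 (M = -(-66)*2 = -3*(-44) = 132)
M*((41/36 - 79/38) + 143) = 132*((41/36 - 79/38) + 143) = 132*(-643/684 + 143) = 132*(97169/684) = 1068859/57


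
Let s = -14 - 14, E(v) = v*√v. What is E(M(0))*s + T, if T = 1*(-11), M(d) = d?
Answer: -11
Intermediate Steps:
E(v) = v^(3/2)
T = -11
s = -28
E(M(0))*s + T = 0^(3/2)*(-28) - 11 = 0*(-28) - 11 = 0 - 11 = -11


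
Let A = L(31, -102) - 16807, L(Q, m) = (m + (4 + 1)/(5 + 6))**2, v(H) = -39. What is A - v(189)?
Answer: -781239/121 ≈ -6456.5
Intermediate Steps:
L(Q, m) = (5/11 + m)**2 (L(Q, m) = (m + 5/11)**2 = (5/11 + m)**2)
A = -785958/121 (A = (5 + 11*(-102))**2/121 - 16807 = (5 - 1122)**2/121 - 16807 = (1/121)*(-1117)**2 - 16807 = (1/121)*1247689 - 16807 = 1247689/121 - 16807 = -785958/121 ≈ -6495.5)
A - v(189) = -785958/121 - 1*(-39) = -785958/121 + 39 = -781239/121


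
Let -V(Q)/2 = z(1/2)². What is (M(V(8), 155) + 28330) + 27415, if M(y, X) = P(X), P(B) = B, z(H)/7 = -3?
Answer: 55900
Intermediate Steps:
z(H) = -21 (z(H) = 7*(-3) = -21)
V(Q) = -882 (V(Q) = -2*(-21)² = -2*441 = -882)
M(y, X) = X
(M(V(8), 155) + 28330) + 27415 = (155 + 28330) + 27415 = 28485 + 27415 = 55900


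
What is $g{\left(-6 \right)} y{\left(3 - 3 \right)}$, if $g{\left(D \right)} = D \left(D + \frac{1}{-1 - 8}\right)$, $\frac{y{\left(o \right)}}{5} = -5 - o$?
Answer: $- \frac{2750}{3} \approx -916.67$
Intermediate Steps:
$y{\left(o \right)} = -25 - 5 o$ ($y{\left(o \right)} = 5 \left(-5 - o\right) = -25 - 5 o$)
$g{\left(D \right)} = D \left(- \frac{1}{9} + D\right)$ ($g{\left(D \right)} = D \left(D + \frac{1}{-9}\right) = D \left(D - \frac{1}{9}\right) = D \left(- \frac{1}{9} + D\right)$)
$g{\left(-6 \right)} y{\left(3 - 3 \right)} = - 6 \left(- \frac{1}{9} - 6\right) \left(-25 - 5 \left(3 - 3\right)\right) = \left(-6\right) \left(- \frac{55}{9}\right) \left(-25 - 0\right) = \frac{110 \left(-25 + 0\right)}{3} = \frac{110}{3} \left(-25\right) = - \frac{2750}{3}$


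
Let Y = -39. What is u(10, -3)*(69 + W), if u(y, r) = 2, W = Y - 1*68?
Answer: -76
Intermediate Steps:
W = -107 (W = -39 - 1*68 = -39 - 68 = -107)
u(10, -3)*(69 + W) = 2*(69 - 107) = 2*(-38) = -76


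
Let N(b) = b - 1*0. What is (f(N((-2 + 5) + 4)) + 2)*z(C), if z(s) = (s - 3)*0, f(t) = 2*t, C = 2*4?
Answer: 0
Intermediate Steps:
N(b) = b (N(b) = b + 0 = b)
C = 8
z(s) = 0 (z(s) = (-3 + s)*0 = 0)
(f(N((-2 + 5) + 4)) + 2)*z(C) = (2*((-2 + 5) + 4) + 2)*0 = (2*(3 + 4) + 2)*0 = (2*7 + 2)*0 = (14 + 2)*0 = 16*0 = 0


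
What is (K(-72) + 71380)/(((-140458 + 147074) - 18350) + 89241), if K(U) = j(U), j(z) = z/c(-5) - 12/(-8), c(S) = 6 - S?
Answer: 1570249/1705154 ≈ 0.92088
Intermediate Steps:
j(z) = 3/2 + z/11 (j(z) = z/(6 - 1*(-5)) - 12/(-8) = z/(6 + 5) - 12*(-⅛) = z/11 + 3/2 = 3/2 + z/11)
K(U) = 3/2 + U/11
(K(-72) + 71380)/(((-140458 + 147074) - 18350) + 89241) = ((3/2 + (1/11)*(-72)) + 71380)/(((-140458 + 147074) - 18350) + 89241) = ((3/2 - 72/11) + 71380)/((6616 - 18350) + 89241) = (-111/22 + 71380)/(-11734 + 89241) = (1570249/22)/77507 = (1570249/22)*(1/77507) = 1570249/1705154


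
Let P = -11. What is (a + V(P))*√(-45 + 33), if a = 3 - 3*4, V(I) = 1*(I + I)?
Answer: -62*I*√3 ≈ -107.39*I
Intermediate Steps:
V(I) = 2*I (V(I) = 1*(2*I) = 2*I)
a = -9 (a = 3 - 12 = -9)
(a + V(P))*√(-45 + 33) = (-9 + 2*(-11))*√(-45 + 33) = (-9 - 22)*√(-12) = -62*I*√3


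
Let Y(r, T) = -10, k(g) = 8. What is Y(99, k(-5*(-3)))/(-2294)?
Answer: 5/1147 ≈ 0.0043592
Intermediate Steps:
Y(99, k(-5*(-3)))/(-2294) = -10/(-2294) = -10*(-1/2294) = 5/1147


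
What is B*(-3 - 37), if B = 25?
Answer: -1000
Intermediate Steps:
B*(-3 - 37) = 25*(-3 - 37) = 25*(-40) = -1000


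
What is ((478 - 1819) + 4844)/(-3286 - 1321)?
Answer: -3503/4607 ≈ -0.76036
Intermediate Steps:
((478 - 1819) + 4844)/(-3286 - 1321) = (-1341 + 4844)/(-4607) = 3503*(-1/4607) = -3503/4607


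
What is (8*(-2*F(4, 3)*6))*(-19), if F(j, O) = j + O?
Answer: 12768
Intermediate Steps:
F(j, O) = O + j
(8*(-2*F(4, 3)*6))*(-19) = (8*(-2*(3 + 4)*6))*(-19) = (8*(-2*7*6))*(-19) = (8*(-14*6))*(-19) = (8*(-84))*(-19) = -672*(-19) = 12768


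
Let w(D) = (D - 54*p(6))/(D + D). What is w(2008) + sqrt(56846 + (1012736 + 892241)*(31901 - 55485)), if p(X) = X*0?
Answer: 1/2 + I*sqrt(44926920722) ≈ 0.5 + 2.1196e+5*I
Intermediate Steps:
p(X) = 0
w(D) = 1/2 (w(D) = (D - 54*0)/(D + D) = (D + 0)/((2*D)) = D*(1/(2*D)) = 1/2)
w(2008) + sqrt(56846 + (1012736 + 892241)*(31901 - 55485)) = 1/2 + sqrt(56846 + (1012736 + 892241)*(31901 - 55485)) = 1/2 + sqrt(56846 + 1904977*(-23584)) = 1/2 + sqrt(56846 - 44926977568) = 1/2 + sqrt(-44926920722) = 1/2 + I*sqrt(44926920722)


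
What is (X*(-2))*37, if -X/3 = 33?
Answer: 7326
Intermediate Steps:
X = -99 (X = -3*33 = -99)
(X*(-2))*37 = -99*(-2)*37 = 198*37 = 7326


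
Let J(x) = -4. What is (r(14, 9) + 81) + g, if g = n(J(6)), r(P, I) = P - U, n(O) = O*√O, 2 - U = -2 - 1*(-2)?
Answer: 93 - 8*I ≈ 93.0 - 8.0*I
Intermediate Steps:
U = 2 (U = 2 - (-2 - 1*(-2)) = 2 - (-2 + 2) = 2 - 1*0 = 2 + 0 = 2)
n(O) = O^(3/2)
r(P, I) = -2 + P (r(P, I) = P - 1*2 = P - 2 = -2 + P)
g = -8*I (g = (-4)^(3/2) = -8*I ≈ -8.0*I)
(r(14, 9) + 81) + g = ((-2 + 14) + 81) - 8*I = (12 + 81) - 8*I = 93 - 8*I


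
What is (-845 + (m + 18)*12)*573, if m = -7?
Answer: -408549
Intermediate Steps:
(-845 + (m + 18)*12)*573 = (-845 + (-7 + 18)*12)*573 = (-845 + 11*12)*573 = (-845 + 132)*573 = -713*573 = -408549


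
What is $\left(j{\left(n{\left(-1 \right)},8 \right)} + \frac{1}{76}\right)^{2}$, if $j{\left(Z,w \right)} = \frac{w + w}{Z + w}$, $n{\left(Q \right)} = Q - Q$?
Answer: $\frac{23409}{5776} \approx 4.0528$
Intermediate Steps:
$n{\left(Q \right)} = 0$
$j{\left(Z,w \right)} = \frac{2 w}{Z + w}$
$\left(j{\left(n{\left(-1 \right)},8 \right)} + \frac{1}{76}\right)^{2} = \left(2 \cdot 8 \frac{1}{0 + 8} + \frac{1}{76}\right)^{2} = \left(2 \cdot 8 \cdot \frac{1}{8} + \frac{1}{76}\right)^{2} = \left(2 + \frac{1}{76}\right)^{2} = \left(\frac{153}{76}\right)^{2} = \frac{23409}{5776}$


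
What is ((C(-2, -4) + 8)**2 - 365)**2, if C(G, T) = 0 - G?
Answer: 70225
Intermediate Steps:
C(G, T) = -G
((C(-2, -4) + 8)**2 - 365)**2 = ((-1*(-2) + 8)**2 - 365)**2 = ((2 + 8)**2 - 365)**2 = (10**2 - 365)**2 = (100 - 365)**2 = (-265)**2 = 70225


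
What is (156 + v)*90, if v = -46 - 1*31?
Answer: 7110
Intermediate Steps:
v = -77 (v = -46 - 31 = -77)
(156 + v)*90 = (156 - 77)*90 = 79*90 = 7110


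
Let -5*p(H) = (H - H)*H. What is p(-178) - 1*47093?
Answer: -47093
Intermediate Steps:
p(H) = 0 (p(H) = -(H - H)*H/5 = -0*H = -1/5*0 = 0)
p(-178) - 1*47093 = 0 - 1*47093 = 0 - 47093 = -47093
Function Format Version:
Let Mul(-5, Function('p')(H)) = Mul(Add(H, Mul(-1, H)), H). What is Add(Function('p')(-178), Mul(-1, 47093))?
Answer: -47093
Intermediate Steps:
Function('p')(H) = 0 (Function('p')(H) = Mul(Rational(-1, 5), Mul(Add(H, Mul(-1, H)), H)) = Mul(Rational(-1, 5), Mul(0, H)) = Mul(Rational(-1, 5), 0) = 0)
Add(Function('p')(-178), Mul(-1, 47093)) = Add(0, Mul(-1, 47093)) = Add(0, -47093) = -47093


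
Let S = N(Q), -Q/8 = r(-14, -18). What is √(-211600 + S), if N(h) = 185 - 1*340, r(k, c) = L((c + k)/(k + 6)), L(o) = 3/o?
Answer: I*√211755 ≈ 460.17*I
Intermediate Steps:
r(k, c) = 3*(6 + k)/(c + k) (r(k, c) = 3/(((c + k)/(k + 6))) = 3/(((c + k)/(6 + k))) = 3*((6 + k)/(c + k)) = 3*(6 + k)/(c + k))
Q = -6 (Q = -24*(6 - 14)/(-18 - 14) = -24*(-8)/(-32) = -24*(-1)*(-8)/32 = -8*¾ = -6)
N(h) = -155 (N(h) = 185 - 340 = -155)
S = -155
√(-211600 + S) = √(-211600 - 155) = √(-211755) = I*√211755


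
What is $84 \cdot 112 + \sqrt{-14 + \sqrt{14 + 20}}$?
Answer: $9408 + \sqrt{-14 + \sqrt{34}} \approx 9408.0 + 2.8582 i$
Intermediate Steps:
$84 \cdot 112 + \sqrt{-14 + \sqrt{14 + 20}} = 9408 + \sqrt{-14 + \sqrt{34}}$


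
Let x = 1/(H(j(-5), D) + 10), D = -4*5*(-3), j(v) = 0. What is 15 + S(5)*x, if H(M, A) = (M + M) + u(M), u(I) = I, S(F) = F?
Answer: 31/2 ≈ 15.500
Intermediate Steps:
D = 60 (D = -20*(-3) = 60)
H(M, A) = 3*M (H(M, A) = (M + M) + M = 2*M + M = 3*M)
x = ⅒ (x = 1/(3*0 + 10) = 1/(0 + 10) = 1/10 = ⅒ ≈ 0.10000)
15 + S(5)*x = 15 + 5*(⅒) = 15 + ½ = 31/2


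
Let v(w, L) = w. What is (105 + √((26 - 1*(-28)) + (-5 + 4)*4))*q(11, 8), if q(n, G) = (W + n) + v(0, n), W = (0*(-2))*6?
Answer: 1155 + 55*√2 ≈ 1232.8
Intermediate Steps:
W = 0 (W = 0*6 = 0)
q(n, G) = n (q(n, G) = (0 + n) + 0 = n + 0 = n)
(105 + √((26 - 1*(-28)) + (-5 + 4)*4))*q(11, 8) = (105 + √((26 - 1*(-28)) + (-5 + 4)*4))*11 = (105 + √((26 + 28) - 1*4))*11 = (105 + √(54 - 4))*11 = (105 + √50)*11 = (105 + 5*√2)*11 = 1155 + 55*√2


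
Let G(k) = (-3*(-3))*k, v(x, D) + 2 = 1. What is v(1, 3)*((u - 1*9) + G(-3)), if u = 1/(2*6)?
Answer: 431/12 ≈ 35.917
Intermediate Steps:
v(x, D) = -1 (v(x, D) = -2 + 1 = -1)
u = 1/12 ≈ 0.083333
G(k) = 9*k
v(1, 3)*((u - 1*9) + G(-3)) = -((1/12 - 1*9) + 9*(-3)) = -((1/12 - 9) - 27) = -(-107/12 - 27) = -1*(-431/12) = 431/12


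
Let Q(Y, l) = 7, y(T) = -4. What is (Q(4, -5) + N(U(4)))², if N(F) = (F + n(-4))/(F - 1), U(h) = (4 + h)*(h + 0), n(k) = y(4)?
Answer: 60025/961 ≈ 62.461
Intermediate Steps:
n(k) = -4
U(h) = h*(4 + h) (U(h) = (4 + h)*h = h*(4 + h))
N(F) = (-4 + F)/(-1 + F) (N(F) = (F - 4)/(F - 1) = (-4 + F)/(-1 + F))
(Q(4, -5) + N(U(4)))² = (7 + (-4 + 4*(4 + 4))/(-1 + 4*(4 + 4)))² = (7 + (-4 + 4*8)/(-1 + 4*8))² = (7 + (-4 + 32)/(-1 + 32))² = (7 + 28/31)² = (245/31)² = 60025/961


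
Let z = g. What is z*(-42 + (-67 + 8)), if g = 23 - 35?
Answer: 1212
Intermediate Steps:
g = -12
z = -12
z*(-42 + (-67 + 8)) = -12*(-42 + (-67 + 8)) = -12*(-42 - 59) = -12*(-101) = 1212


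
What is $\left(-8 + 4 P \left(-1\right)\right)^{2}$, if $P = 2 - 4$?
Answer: $0$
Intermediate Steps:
$P = -2$
$\left(-8 + 4 P \left(-1\right)\right)^{2} = \left(-8 + 4 \left(-2\right) \left(-1\right)\right)^{2} = \left(-8 - -8\right)^{2} = \left(-8 + 8\right)^{2} = 0^{2} = 0$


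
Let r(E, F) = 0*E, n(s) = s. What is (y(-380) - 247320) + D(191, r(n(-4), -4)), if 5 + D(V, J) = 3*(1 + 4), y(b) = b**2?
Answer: -102910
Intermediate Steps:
r(E, F) = 0
D(V, J) = 10 (D(V, J) = -5 + 3*(1 + 4) = -5 + 3*5 = -5 + 15 = 10)
(y(-380) - 247320) + D(191, r(n(-4), -4)) = ((-380)**2 - 247320) + 10 = (144400 - 247320) + 10 = -102920 + 10 = -102910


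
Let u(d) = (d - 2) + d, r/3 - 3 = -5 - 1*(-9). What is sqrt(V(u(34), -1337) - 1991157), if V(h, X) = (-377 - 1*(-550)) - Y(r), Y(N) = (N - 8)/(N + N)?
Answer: I*sqrt(3512096322)/42 ≈ 1411.0*I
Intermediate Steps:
r = 21 (r = 9 + 3*(-5 - 1*(-9)) = 9 + 3*(-5 + 9) = 9 + 3*4 = 9 + 12 = 21)
Y(N) = (-8 + N)/(2*N) (Y(N) = (-8 + N)/((2*N)) = (-8 + N)*(1/(2*N)) = (-8 + N)/(2*N))
u(d) = -2 + 2*d (u(d) = (-2 + d) + d = -2 + 2*d)
V(h, X) = 7253/42 (V(h, X) = (-377 - 1*(-550)) - (-8 + 21)/(2*21) = (-377 + 550) - 13/(2*21) = 173 - 1*13/42 = 173 - 13/42 = 7253/42)
sqrt(V(u(34), -1337) - 1991157) = sqrt(7253/42 - 1991157) = sqrt(-83621341/42) = I*sqrt(3512096322)/42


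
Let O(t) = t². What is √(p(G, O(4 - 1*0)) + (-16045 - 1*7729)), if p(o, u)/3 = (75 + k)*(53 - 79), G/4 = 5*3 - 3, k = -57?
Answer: I*√25178 ≈ 158.68*I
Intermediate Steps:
G = 48 (G = 4*(5*3 - 3) = 4*(15 - 3) = 4*12 = 48)
p(o, u) = -1404 (p(o, u) = 3*((75 - 57)*(53 - 79)) = 3*(18*(-26)) = 3*(-468) = -1404)
√(p(G, O(4 - 1*0)) + (-16045 - 1*7729)) = √(-1404 + (-16045 - 1*7729)) = √(-1404 + (-16045 - 7729)) = √(-1404 - 23774) = √(-25178) = I*√25178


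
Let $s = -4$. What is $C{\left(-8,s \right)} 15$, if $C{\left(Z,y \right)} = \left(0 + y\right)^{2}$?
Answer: $240$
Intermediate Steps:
$C{\left(Z,y \right)} = y^{2}$
$C{\left(-8,s \right)} 15 = \left(-4\right)^{2} \cdot 15 = 16 \cdot 15 = 240$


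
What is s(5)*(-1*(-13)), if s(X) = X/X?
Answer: 13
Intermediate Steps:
s(X) = 1
s(5)*(-1*(-13)) = 1*(-1*(-13)) = 1*13 = 13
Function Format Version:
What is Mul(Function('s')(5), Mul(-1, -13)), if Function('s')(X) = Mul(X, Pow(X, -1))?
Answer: 13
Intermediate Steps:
Function('s')(X) = 1
Mul(Function('s')(5), Mul(-1, -13)) = Mul(1, Mul(-1, -13)) = Mul(1, 13) = 13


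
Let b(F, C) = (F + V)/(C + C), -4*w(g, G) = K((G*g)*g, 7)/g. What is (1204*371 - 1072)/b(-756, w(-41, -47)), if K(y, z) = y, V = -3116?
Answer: 214673581/1936 ≈ 1.1089e+5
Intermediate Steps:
w(g, G) = -G*g/4 (w(g, G) = -(G*g)*g/(4*g) = -G*g²/(4*g) = -G*g/4)
b(F, C) = (-3116 + F)/(2*C) (b(F, C) = (F - 3116)/(C + C) = (-3116 + F)/((2*C)) = (-3116 + F)*(1/(2*C)) = (-3116 + F)/(2*C))
(1204*371 - 1072)/b(-756, w(-41, -47)) = (1204*371 - 1072)/(((-3116 - 756)/(2*((-¼*(-47)*(-41)))))) = (446684 - 1072)/(((½)*(-3872)/(-1927/4))) = 445612/(((½)*(-4/1927)*(-3872))) = 445612/(7744/1927) = 445612*(1927/7744) = 214673581/1936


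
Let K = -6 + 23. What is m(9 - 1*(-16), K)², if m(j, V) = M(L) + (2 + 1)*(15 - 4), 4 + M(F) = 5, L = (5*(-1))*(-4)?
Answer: 1156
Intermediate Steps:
L = 20 (L = -5*(-4) = 20)
K = 17
M(F) = 1 (M(F) = -4 + 5 = 1)
m(j, V) = 34 (m(j, V) = 1 + (2 + 1)*(15 - 4) = 1 + 3*11 = 1 + 33 = 34)
m(9 - 1*(-16), K)² = 34² = 1156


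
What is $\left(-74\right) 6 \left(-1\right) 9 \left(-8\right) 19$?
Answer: $-607392$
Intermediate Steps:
$\left(-74\right) 6 \left(-1\right) 9 \left(-8\right) 19 = - 444 \left(-9\right) \left(-8\right) 19 = - 444 \cdot 72 \cdot 19 = \left(-444\right) 1368 = -607392$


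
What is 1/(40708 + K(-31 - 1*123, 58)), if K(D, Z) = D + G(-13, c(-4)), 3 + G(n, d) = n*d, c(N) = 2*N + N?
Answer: 1/40707 ≈ 2.4566e-5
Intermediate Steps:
c(N) = 3*N
G(n, d) = -3 + d*n (G(n, d) = -3 + n*d = -3 + d*n)
K(D, Z) = 153 + D (K(D, Z) = D + (-3 + (3*(-4))*(-13)) = D + (-3 - 12*(-13)) = D + (-3 + 156) = D + 153 = 153 + D)
1/(40708 + K(-31 - 1*123, 58)) = 1/(40708 + (153 + (-31 - 1*123))) = 1/(40708 + (153 + (-31 - 123))) = 1/(40708 + (153 - 154)) = 1/(40708 - 1) = 1/40707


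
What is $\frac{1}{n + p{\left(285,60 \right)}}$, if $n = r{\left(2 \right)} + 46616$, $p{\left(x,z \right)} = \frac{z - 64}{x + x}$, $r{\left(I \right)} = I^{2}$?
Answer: $\frac{285}{13286698} \approx 2.145 \cdot 10^{-5}$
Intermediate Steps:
$p{\left(x,z \right)} = \frac{-64 + z}{2 x}$
$n = 46620$ ($n = 2^{2} + 46616 = 4 + 46616 = 46620$)
$\frac{1}{n + p{\left(285,60 \right)}} = \frac{1}{46620 + \frac{-64 + 60}{2 \cdot 285}} = \frac{1}{46620 + \frac{1}{2} \cdot \frac{1}{285} \left(-4\right)} = \frac{1}{46620 - \frac{2}{285}} = \frac{1}{\frac{13286698}{285}} = \frac{285}{13286698}$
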